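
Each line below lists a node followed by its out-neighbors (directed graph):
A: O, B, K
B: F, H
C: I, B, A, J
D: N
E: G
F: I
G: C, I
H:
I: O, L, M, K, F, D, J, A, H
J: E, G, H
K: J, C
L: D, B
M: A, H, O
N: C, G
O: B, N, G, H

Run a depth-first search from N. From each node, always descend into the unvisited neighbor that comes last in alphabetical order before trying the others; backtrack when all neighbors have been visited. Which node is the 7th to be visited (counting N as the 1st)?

F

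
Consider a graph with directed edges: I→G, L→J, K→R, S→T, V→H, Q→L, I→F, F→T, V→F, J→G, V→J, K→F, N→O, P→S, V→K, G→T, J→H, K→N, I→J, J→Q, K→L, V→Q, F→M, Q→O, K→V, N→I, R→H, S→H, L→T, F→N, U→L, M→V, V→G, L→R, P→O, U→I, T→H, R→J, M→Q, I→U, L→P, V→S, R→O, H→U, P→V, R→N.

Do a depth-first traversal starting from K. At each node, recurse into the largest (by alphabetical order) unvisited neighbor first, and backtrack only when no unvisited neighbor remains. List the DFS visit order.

K, V, S, T, H, U, L, R, O, N, I, J, Q, G, F, M, P

Visit K
K → V
V → S
S → T
T → H
H → U
U → L
L → R
R → O
R → N
N → I
I → J
J → Q
J → G
I → F
F → M
L → P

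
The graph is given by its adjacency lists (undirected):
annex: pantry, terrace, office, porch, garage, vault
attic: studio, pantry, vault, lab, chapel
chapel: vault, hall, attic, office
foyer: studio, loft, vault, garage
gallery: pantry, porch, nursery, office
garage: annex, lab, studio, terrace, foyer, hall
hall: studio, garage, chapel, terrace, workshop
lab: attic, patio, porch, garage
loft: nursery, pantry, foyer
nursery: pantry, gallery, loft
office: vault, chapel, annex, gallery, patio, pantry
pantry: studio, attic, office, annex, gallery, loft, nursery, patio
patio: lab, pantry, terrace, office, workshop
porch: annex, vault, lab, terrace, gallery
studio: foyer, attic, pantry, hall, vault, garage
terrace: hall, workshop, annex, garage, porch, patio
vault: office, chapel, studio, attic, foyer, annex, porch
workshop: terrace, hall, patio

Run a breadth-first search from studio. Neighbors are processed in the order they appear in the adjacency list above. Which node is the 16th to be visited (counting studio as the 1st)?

Visit studio; enqueue foyer, attic, pantry, hall, vault, garage → queue [foyer, attic, pantry, hall, vault, garage]
Visit foyer; enqueue loft → queue [attic, pantry, hall, vault, garage, loft]
Visit attic; enqueue lab, chapel → queue [pantry, hall, vault, garage, loft, lab, chapel]
Visit pantry; enqueue office, annex, gallery, nursery, patio → queue [hall, vault, garage, loft, lab, chapel, office, annex, gallery, nursery, patio]
Visit hall; enqueue terrace, workshop → queue [vault, garage, loft, lab, chapel, office, annex, gallery, nursery, patio, terrace, workshop]
Visit vault; enqueue porch → queue [garage, loft, lab, chapel, office, annex, gallery, nursery, patio, terrace, workshop, porch]
Visit garage → queue [loft, lab, chapel, office, annex, gallery, nursery, patio, terrace, workshop, porch]
Visit loft → queue [lab, chapel, office, annex, gallery, nursery, patio, terrace, workshop, porch]
Visit lab → queue [chapel, office, annex, gallery, nursery, patio, terrace, workshop, porch]
Visit chapel → queue [office, annex, gallery, nursery, patio, terrace, workshop, porch]
Visit office → queue [annex, gallery, nursery, patio, terrace, workshop, porch]
Visit annex → queue [gallery, nursery, patio, terrace, workshop, porch]
Visit gallery → queue [nursery, patio, terrace, workshop, porch]
Visit nursery → queue [patio, terrace, workshop, porch]
Visit patio → queue [terrace, workshop, porch]
Visit terrace → queue [workshop, porch]
Visit workshop → queue [porch]
Visit porch → queue []

Visit order: studio, foyer, attic, pantry, hall, vault, garage, loft, lab, chapel, office, annex, gallery, nursery, patio, terrace, workshop, porch

terrace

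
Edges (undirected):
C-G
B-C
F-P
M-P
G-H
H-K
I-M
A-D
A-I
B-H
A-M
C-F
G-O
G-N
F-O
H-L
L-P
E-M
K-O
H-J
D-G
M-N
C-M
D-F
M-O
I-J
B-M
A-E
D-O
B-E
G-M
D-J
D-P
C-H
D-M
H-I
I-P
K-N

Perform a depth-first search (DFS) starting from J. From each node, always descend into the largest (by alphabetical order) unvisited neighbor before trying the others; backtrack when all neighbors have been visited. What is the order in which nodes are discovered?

J I P M O K N G H L C F D A E B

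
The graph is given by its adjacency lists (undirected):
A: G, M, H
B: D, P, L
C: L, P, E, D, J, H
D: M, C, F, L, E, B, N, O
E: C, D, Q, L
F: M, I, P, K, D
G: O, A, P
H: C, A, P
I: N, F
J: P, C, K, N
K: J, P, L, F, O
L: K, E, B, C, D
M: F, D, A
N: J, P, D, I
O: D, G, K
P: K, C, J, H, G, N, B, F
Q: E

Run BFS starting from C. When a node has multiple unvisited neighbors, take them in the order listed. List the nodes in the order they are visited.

C, L, P, E, D, J, H, K, B, G, N, F, Q, M, O, A, I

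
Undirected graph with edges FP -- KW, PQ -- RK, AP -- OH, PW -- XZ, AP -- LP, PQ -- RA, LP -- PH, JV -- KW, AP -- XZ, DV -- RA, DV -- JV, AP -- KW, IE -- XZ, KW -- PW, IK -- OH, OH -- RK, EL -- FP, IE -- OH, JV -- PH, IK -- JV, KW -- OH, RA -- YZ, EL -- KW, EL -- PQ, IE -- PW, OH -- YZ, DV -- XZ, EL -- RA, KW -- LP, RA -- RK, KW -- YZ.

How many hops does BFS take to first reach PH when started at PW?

3

Level 0: PW
Level 1: IE, KW, XZ
Level 2: AP, DV, EL, FP, JV, LP, OH, YZ
Level 3: IK, PH, PQ, RA, RK
PH first appears at level 3.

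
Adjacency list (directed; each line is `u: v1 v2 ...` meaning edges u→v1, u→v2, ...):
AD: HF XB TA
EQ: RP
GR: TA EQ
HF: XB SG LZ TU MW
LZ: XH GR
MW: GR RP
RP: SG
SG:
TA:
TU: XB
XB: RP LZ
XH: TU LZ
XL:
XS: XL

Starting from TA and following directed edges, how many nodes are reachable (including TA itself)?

1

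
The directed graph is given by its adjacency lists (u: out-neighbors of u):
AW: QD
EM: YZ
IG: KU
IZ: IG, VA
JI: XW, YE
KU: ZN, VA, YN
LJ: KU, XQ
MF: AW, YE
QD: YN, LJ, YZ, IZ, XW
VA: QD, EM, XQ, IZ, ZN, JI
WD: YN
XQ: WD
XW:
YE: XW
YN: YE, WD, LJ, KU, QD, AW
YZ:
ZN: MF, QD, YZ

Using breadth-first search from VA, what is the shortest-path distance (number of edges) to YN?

Level 0: VA
Level 1: EM, IZ, JI, QD, XQ, ZN
Level 2: IG, LJ, MF, WD, XW, YE, YN, YZ
Level 3: AW, KU
YN first appears at level 2.

2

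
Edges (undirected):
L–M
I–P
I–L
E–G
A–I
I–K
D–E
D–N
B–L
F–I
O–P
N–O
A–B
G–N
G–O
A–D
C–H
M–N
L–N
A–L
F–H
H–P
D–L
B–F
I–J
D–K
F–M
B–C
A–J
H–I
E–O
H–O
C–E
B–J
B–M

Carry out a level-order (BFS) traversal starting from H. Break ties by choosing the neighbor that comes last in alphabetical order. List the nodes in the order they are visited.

H P O I F C N G E L K J A M B D

Visit H; enqueue P, O, I, F, C → queue [P, O, I, F, C]
Visit P → queue [O, I, F, C]
Visit O; enqueue N, G, E → queue [I, F, C, N, G, E]
Visit I; enqueue L, K, J, A → queue [F, C, N, G, E, L, K, J, A]
Visit F; enqueue M, B → queue [C, N, G, E, L, K, J, A, M, B]
Visit C → queue [N, G, E, L, K, J, A, M, B]
Visit N; enqueue D → queue [G, E, L, K, J, A, M, B, D]
Visit G → queue [E, L, K, J, A, M, B, D]
Visit E → queue [L, K, J, A, M, B, D]
Visit L → queue [K, J, A, M, B, D]
Visit K → queue [J, A, M, B, D]
Visit J → queue [A, M, B, D]
Visit A → queue [M, B, D]
Visit M → queue [B, D]
Visit B → queue [D]
Visit D → queue []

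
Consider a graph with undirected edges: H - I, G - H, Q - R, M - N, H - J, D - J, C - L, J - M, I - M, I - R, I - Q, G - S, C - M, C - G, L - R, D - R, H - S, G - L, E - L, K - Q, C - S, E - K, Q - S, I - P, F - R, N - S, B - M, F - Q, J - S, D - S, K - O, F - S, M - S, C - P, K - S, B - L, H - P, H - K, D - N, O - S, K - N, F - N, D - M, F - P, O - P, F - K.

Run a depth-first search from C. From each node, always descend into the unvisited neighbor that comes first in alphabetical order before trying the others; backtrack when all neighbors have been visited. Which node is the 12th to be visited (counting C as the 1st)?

D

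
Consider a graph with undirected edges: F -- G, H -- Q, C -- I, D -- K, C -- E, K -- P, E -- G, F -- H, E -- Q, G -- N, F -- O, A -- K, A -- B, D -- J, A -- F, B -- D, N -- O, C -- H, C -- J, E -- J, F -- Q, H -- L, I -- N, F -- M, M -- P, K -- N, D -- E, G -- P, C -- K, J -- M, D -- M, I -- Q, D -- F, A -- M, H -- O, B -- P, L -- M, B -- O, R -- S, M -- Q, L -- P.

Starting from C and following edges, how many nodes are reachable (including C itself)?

17

BFS from C visits: C, E, H, I, J, K, D, G, Q, F, L, O, N, M, A, P, B
Reachable nodes: 17 of 19 total.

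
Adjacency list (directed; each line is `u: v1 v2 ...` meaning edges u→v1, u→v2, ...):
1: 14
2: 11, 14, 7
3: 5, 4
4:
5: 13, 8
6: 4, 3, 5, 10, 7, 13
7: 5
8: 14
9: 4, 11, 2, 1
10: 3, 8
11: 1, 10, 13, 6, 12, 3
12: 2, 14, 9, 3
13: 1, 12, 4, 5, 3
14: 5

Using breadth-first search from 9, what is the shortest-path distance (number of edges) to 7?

2

Level 0: 9
Level 1: 1, 2, 4, 11
Level 2: 3, 6, 7, 10, 12, 13, 14
Level 3: 5, 8
7 first appears at level 2.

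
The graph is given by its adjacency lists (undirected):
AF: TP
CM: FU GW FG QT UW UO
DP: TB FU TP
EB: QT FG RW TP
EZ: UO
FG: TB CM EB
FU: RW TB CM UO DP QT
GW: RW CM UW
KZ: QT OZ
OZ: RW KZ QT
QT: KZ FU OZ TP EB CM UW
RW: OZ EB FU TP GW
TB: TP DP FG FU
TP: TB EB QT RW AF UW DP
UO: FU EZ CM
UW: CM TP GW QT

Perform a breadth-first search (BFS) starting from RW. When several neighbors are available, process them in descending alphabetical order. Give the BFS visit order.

RW, TP, OZ, GW, FU, EB, UW, TB, QT, DP, AF, KZ, CM, UO, FG, EZ

Visit RW; enqueue TP, OZ, GW, FU, EB → queue [TP, OZ, GW, FU, EB]
Visit TP; enqueue UW, TB, QT, DP, AF → queue [OZ, GW, FU, EB, UW, TB, QT, DP, AF]
Visit OZ; enqueue KZ → queue [GW, FU, EB, UW, TB, QT, DP, AF, KZ]
Visit GW; enqueue CM → queue [FU, EB, UW, TB, QT, DP, AF, KZ, CM]
Visit FU; enqueue UO → queue [EB, UW, TB, QT, DP, AF, KZ, CM, UO]
Visit EB; enqueue FG → queue [UW, TB, QT, DP, AF, KZ, CM, UO, FG]
Visit UW → queue [TB, QT, DP, AF, KZ, CM, UO, FG]
Visit TB → queue [QT, DP, AF, KZ, CM, UO, FG]
Visit QT → queue [DP, AF, KZ, CM, UO, FG]
Visit DP → queue [AF, KZ, CM, UO, FG]
Visit AF → queue [KZ, CM, UO, FG]
Visit KZ → queue [CM, UO, FG]
Visit CM → queue [UO, FG]
Visit UO; enqueue EZ → queue [FG, EZ]
Visit FG → queue [EZ]
Visit EZ → queue []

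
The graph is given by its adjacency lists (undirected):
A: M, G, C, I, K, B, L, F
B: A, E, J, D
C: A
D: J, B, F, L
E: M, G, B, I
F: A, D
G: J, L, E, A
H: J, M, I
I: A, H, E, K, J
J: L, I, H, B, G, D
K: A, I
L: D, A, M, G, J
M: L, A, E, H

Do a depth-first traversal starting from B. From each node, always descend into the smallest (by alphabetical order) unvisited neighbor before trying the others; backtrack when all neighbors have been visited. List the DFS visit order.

Visit B
B → A
A → C
A → F
F → D
D → J
J → G
G → E
E → I
I → H
H → M
M → L
I → K

B → A → C → F → D → J → G → E → I → H → M → L → K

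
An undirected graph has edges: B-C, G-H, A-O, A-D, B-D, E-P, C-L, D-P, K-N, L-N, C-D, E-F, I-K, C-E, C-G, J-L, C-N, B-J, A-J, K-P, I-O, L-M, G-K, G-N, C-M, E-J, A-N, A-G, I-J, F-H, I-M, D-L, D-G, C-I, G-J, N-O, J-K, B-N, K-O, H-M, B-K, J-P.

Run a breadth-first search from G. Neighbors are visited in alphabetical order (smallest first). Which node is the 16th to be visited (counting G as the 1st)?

F

Visit G; enqueue A, C, D, H, J, K, N → queue [A, C, D, H, J, K, N]
Visit A; enqueue O → queue [C, D, H, J, K, N, O]
Visit C; enqueue B, E, I, L, M → queue [D, H, J, K, N, O, B, E, I, L, M]
Visit D; enqueue P → queue [H, J, K, N, O, B, E, I, L, M, P]
Visit H; enqueue F → queue [J, K, N, O, B, E, I, L, M, P, F]
Visit J → queue [K, N, O, B, E, I, L, M, P, F]
Visit K → queue [N, O, B, E, I, L, M, P, F]
Visit N → queue [O, B, E, I, L, M, P, F]
Visit O → queue [B, E, I, L, M, P, F]
Visit B → queue [E, I, L, M, P, F]
Visit E → queue [I, L, M, P, F]
Visit I → queue [L, M, P, F]
Visit L → queue [M, P, F]
Visit M → queue [P, F]
Visit P → queue [F]
Visit F → queue []

Visit order: G, A, C, D, H, J, K, N, O, B, E, I, L, M, P, F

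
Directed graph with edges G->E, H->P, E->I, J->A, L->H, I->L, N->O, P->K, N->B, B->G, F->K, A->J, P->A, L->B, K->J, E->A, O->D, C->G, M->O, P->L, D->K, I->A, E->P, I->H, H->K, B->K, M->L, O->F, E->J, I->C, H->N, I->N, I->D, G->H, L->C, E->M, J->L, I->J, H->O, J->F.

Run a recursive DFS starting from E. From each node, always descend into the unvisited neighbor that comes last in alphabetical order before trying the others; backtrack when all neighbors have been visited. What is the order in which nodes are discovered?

E, P, L, H, O, F, K, J, A, D, N, B, G, C, M, I

Visit E
E → P
P → L
L → H
H → O
O → F
F → K
K → J
J → A
O → D
H → N
N → B
B → G
L → C
E → M
E → I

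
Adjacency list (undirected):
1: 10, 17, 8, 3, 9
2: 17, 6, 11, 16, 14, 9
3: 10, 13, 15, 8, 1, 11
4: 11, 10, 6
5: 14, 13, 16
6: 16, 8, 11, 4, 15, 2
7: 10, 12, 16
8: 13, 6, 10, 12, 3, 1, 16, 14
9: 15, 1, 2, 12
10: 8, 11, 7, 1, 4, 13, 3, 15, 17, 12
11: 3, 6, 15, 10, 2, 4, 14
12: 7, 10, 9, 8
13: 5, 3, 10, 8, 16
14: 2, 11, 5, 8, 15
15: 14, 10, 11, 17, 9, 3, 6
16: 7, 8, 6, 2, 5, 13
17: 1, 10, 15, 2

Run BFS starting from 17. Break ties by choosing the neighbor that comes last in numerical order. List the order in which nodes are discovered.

Visit 17; enqueue 15, 10, 2, 1 → queue [15, 10, 2, 1]
Visit 15; enqueue 14, 11, 9, 6, 3 → queue [10, 2, 1, 14, 11, 9, 6, 3]
Visit 10; enqueue 13, 12, 8, 7, 4 → queue [2, 1, 14, 11, 9, 6, 3, 13, 12, 8, 7, 4]
Visit 2; enqueue 16 → queue [1, 14, 11, 9, 6, 3, 13, 12, 8, 7, 4, 16]
Visit 1 → queue [14, 11, 9, 6, 3, 13, 12, 8, 7, 4, 16]
Visit 14; enqueue 5 → queue [11, 9, 6, 3, 13, 12, 8, 7, 4, 16, 5]
Visit 11 → queue [9, 6, 3, 13, 12, 8, 7, 4, 16, 5]
Visit 9 → queue [6, 3, 13, 12, 8, 7, 4, 16, 5]
Visit 6 → queue [3, 13, 12, 8, 7, 4, 16, 5]
Visit 3 → queue [13, 12, 8, 7, 4, 16, 5]
Visit 13 → queue [12, 8, 7, 4, 16, 5]
Visit 12 → queue [8, 7, 4, 16, 5]
Visit 8 → queue [7, 4, 16, 5]
Visit 7 → queue [4, 16, 5]
Visit 4 → queue [16, 5]
Visit 16 → queue [5]
Visit 5 → queue []

17 -> 15 -> 10 -> 2 -> 1 -> 14 -> 11 -> 9 -> 6 -> 3 -> 13 -> 12 -> 8 -> 7 -> 4 -> 16 -> 5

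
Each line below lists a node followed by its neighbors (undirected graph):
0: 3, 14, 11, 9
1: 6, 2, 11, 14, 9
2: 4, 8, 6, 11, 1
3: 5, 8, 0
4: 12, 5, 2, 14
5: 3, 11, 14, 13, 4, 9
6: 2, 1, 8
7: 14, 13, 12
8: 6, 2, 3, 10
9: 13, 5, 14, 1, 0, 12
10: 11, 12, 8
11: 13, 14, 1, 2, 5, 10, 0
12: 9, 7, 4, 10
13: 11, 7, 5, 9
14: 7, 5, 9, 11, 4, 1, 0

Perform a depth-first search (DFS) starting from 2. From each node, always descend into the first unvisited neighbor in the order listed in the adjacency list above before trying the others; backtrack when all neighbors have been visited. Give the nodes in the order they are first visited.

2 -> 4 -> 12 -> 9 -> 13 -> 11 -> 14 -> 7 -> 5 -> 3 -> 8 -> 6 -> 1 -> 10 -> 0

Visit 2
2 → 4
4 → 12
12 → 9
9 → 13
13 → 11
11 → 14
14 → 7
14 → 5
5 → 3
3 → 8
8 → 6
6 → 1
8 → 10
3 → 0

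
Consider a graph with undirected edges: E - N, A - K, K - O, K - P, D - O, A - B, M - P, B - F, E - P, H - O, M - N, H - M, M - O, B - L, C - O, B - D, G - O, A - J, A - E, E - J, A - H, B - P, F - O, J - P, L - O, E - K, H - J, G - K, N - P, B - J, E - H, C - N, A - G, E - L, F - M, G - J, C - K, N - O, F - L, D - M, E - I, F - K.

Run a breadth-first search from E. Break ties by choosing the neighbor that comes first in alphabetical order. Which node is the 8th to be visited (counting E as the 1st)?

Visit E; enqueue A, H, I, J, K, L, N, P → queue [A, H, I, J, K, L, N, P]
Visit A; enqueue B, G → queue [H, I, J, K, L, N, P, B, G]
Visit H; enqueue M, O → queue [I, J, K, L, N, P, B, G, M, O]
Visit I → queue [J, K, L, N, P, B, G, M, O]
Visit J → queue [K, L, N, P, B, G, M, O]
Visit K; enqueue C, F → queue [L, N, P, B, G, M, O, C, F]
Visit L → queue [N, P, B, G, M, O, C, F]
Visit N → queue [P, B, G, M, O, C, F]
Visit P → queue [B, G, M, O, C, F]
Visit B; enqueue D → queue [G, M, O, C, F, D]
Visit G → queue [M, O, C, F, D]
Visit M → queue [O, C, F, D]
Visit O → queue [C, F, D]
Visit C → queue [F, D]
Visit F → queue [D]
Visit D → queue []

Visit order: E, A, H, I, J, K, L, N, P, B, G, M, O, C, F, D

N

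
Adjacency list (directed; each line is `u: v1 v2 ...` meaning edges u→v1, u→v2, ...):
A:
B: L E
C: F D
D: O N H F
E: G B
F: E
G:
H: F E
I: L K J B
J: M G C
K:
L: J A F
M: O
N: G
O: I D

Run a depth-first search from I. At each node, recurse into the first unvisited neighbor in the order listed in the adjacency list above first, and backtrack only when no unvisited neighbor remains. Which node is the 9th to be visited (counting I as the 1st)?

H

Visit I
I → L
L → J
J → M
M → O
O → D
D → N
N → G
D → H
H → F
F → E
E → B
J → C
L → A
I → K

Visit order: I, L, J, M, O, D, N, G, H, F, E, B, C, A, K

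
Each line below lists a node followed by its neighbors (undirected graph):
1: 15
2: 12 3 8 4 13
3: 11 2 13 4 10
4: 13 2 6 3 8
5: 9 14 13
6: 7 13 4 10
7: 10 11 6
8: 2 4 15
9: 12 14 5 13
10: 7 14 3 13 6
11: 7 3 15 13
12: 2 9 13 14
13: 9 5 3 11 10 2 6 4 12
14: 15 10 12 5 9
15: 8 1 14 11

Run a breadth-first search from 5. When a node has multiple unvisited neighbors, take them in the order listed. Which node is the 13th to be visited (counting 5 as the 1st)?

Visit 5; enqueue 9, 14, 13 → queue [9, 14, 13]
Visit 9; enqueue 12 → queue [14, 13, 12]
Visit 14; enqueue 15, 10 → queue [13, 12, 15, 10]
Visit 13; enqueue 3, 11, 2, 6, 4 → queue [12, 15, 10, 3, 11, 2, 6, 4]
Visit 12 → queue [15, 10, 3, 11, 2, 6, 4]
Visit 15; enqueue 8, 1 → queue [10, 3, 11, 2, 6, 4, 8, 1]
Visit 10; enqueue 7 → queue [3, 11, 2, 6, 4, 8, 1, 7]
Visit 3 → queue [11, 2, 6, 4, 8, 1, 7]
Visit 11 → queue [2, 6, 4, 8, 1, 7]
Visit 2 → queue [6, 4, 8, 1, 7]
Visit 6 → queue [4, 8, 1, 7]
Visit 4 → queue [8, 1, 7]
Visit 8 → queue [1, 7]
Visit 1 → queue [7]
Visit 7 → queue []

Visit order: 5, 9, 14, 13, 12, 15, 10, 3, 11, 2, 6, 4, 8, 1, 7

8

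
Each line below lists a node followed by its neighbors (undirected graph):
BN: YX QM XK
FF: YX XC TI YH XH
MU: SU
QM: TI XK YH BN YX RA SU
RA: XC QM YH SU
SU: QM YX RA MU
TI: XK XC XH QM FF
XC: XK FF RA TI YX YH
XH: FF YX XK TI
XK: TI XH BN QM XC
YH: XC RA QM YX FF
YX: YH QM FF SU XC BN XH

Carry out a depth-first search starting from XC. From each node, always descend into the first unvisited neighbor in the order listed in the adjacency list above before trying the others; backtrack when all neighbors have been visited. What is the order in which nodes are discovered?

Visit XC
XC → XK
XK → TI
TI → XH
XH → FF
FF → YX
YX → YH
YH → RA
RA → QM
QM → BN
QM → SU
SU → MU

XC → XK → TI → XH → FF → YX → YH → RA → QM → BN → SU → MU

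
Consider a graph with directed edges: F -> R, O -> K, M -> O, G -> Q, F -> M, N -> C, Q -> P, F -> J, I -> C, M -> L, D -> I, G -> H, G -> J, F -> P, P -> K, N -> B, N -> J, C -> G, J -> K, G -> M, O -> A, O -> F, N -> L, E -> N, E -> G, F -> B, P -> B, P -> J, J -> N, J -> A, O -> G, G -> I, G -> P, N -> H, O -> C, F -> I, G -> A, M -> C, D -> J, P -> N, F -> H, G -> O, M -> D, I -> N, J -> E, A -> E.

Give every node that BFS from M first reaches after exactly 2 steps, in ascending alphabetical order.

A, F, G, I, J, K

Level 0: M
Level 1: C, D, L, O
Level 2: A, F, G, I, J, K
Level 3: B, E, H, N, P, Q, R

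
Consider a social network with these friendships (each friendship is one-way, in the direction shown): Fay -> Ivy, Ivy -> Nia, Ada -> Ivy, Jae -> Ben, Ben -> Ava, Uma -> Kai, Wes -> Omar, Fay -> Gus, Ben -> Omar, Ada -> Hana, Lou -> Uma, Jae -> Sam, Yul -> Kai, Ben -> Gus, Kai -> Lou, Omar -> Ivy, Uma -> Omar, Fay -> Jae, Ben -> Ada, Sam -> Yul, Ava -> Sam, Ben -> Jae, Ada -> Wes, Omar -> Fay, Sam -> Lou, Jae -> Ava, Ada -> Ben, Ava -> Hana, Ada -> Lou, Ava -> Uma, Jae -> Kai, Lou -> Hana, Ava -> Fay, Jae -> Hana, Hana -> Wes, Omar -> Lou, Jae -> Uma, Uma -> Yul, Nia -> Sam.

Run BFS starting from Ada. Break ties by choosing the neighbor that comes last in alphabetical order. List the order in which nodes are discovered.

Ada -> Wes -> Lou -> Ivy -> Hana -> Ben -> Omar -> Uma -> Nia -> Jae -> Gus -> Ava -> Fay -> Yul -> Kai -> Sam

Visit Ada; enqueue Wes, Lou, Ivy, Hana, Ben → queue [Wes, Lou, Ivy, Hana, Ben]
Visit Wes; enqueue Omar → queue [Lou, Ivy, Hana, Ben, Omar]
Visit Lou; enqueue Uma → queue [Ivy, Hana, Ben, Omar, Uma]
Visit Ivy; enqueue Nia → queue [Hana, Ben, Omar, Uma, Nia]
Visit Hana → queue [Ben, Omar, Uma, Nia]
Visit Ben; enqueue Jae, Gus, Ava → queue [Omar, Uma, Nia, Jae, Gus, Ava]
Visit Omar; enqueue Fay → queue [Uma, Nia, Jae, Gus, Ava, Fay]
Visit Uma; enqueue Yul, Kai → queue [Nia, Jae, Gus, Ava, Fay, Yul, Kai]
Visit Nia; enqueue Sam → queue [Jae, Gus, Ava, Fay, Yul, Kai, Sam]
Visit Jae → queue [Gus, Ava, Fay, Yul, Kai, Sam]
Visit Gus → queue [Ava, Fay, Yul, Kai, Sam]
Visit Ava → queue [Fay, Yul, Kai, Sam]
Visit Fay → queue [Yul, Kai, Sam]
Visit Yul → queue [Kai, Sam]
Visit Kai → queue [Sam]
Visit Sam → queue []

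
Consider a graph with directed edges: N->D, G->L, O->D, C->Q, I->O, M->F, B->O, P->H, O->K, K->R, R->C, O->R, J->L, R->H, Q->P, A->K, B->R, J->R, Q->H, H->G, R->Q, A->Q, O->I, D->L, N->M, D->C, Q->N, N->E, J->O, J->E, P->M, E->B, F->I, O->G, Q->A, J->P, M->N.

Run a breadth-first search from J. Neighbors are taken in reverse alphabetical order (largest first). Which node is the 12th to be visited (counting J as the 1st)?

Visit J; enqueue R, P, O, L, E → queue [R, P, O, L, E]
Visit R; enqueue Q, H, C → queue [P, O, L, E, Q, H, C]
Visit P; enqueue M → queue [O, L, E, Q, H, C, M]
Visit O; enqueue K, I, G, D → queue [L, E, Q, H, C, M, K, I, G, D]
Visit L → queue [E, Q, H, C, M, K, I, G, D]
Visit E; enqueue B → queue [Q, H, C, M, K, I, G, D, B]
Visit Q; enqueue N, A → queue [H, C, M, K, I, G, D, B, N, A]
Visit H → queue [C, M, K, I, G, D, B, N, A]
Visit C → queue [M, K, I, G, D, B, N, A]
Visit M; enqueue F → queue [K, I, G, D, B, N, A, F]
Visit K → queue [I, G, D, B, N, A, F]
Visit I → queue [G, D, B, N, A, F]
Visit G → queue [D, B, N, A, F]
Visit D → queue [B, N, A, F]
Visit B → queue [N, A, F]
Visit N → queue [A, F]
Visit A → queue [F]
Visit F → queue []

Visit order: J, R, P, O, L, E, Q, H, C, M, K, I, G, D, B, N, A, F

I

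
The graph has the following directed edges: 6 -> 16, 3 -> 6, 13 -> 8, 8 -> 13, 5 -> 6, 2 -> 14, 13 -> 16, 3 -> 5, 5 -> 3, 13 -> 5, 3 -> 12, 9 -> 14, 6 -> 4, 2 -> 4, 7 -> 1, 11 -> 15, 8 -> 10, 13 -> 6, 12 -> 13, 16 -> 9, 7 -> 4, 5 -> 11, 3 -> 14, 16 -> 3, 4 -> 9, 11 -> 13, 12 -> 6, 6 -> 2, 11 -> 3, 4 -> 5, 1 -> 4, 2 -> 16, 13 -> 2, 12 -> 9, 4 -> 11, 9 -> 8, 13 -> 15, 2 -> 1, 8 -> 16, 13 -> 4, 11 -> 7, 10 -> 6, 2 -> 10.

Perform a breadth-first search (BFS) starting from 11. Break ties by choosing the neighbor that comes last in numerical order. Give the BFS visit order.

11, 15, 13, 7, 3, 16, 8, 6, 5, 4, 2, 1, 14, 12, 9, 10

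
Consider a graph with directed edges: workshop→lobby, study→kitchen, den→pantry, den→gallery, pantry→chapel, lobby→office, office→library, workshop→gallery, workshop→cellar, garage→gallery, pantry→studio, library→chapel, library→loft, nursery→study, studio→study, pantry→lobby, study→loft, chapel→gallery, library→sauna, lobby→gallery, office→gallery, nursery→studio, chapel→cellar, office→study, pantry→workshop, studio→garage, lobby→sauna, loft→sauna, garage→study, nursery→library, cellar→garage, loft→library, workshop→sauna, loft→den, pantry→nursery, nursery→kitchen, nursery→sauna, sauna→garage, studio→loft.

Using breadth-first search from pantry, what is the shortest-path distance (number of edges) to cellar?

2

Level 0: pantry
Level 1: chapel, lobby, nursery, studio, workshop
Level 2: cellar, gallery, garage, kitchen, library, loft, office, sauna, study
Level 3: den
cellar first appears at level 2.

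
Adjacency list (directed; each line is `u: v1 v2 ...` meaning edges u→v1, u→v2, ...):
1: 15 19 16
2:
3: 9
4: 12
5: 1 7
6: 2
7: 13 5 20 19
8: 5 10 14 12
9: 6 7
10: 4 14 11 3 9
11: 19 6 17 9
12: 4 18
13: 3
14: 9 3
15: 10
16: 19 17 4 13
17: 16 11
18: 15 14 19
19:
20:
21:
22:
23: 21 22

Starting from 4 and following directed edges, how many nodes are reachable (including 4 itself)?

19

BFS from 4 visits: 4, 12, 18, 14, 15, 19, 3, 9, 10, 6, 7, 11, 2, 5, 13, 20, 17, 1, 16
Reachable nodes: 19 of 23 total.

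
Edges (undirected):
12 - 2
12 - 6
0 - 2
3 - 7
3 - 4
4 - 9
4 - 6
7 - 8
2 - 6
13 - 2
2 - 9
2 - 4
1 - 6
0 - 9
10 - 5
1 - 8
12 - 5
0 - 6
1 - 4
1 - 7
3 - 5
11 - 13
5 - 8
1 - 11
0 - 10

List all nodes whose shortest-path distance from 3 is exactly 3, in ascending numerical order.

0, 11, 13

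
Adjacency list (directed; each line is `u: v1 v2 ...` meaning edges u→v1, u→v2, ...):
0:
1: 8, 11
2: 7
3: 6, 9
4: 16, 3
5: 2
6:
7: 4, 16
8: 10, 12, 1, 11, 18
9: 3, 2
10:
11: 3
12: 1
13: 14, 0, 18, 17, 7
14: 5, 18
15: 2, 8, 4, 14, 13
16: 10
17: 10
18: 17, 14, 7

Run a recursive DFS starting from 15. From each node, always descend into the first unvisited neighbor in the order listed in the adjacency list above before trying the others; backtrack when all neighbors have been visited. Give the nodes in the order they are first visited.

Visit 15
15 → 2
2 → 7
7 → 4
4 → 16
16 → 10
4 → 3
3 → 6
3 → 9
15 → 8
8 → 12
12 → 1
1 → 11
8 → 18
18 → 17
18 → 14
14 → 5
15 → 13
13 → 0

15, 2, 7, 4, 16, 10, 3, 6, 9, 8, 12, 1, 11, 18, 17, 14, 5, 13, 0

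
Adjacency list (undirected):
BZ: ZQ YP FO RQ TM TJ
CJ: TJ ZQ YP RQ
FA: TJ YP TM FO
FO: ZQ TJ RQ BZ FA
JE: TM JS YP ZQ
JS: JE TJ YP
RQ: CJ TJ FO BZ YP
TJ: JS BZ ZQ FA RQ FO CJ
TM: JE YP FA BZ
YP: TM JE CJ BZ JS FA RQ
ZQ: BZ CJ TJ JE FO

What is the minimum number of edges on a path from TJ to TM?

2

Level 0: TJ
Level 1: BZ, CJ, FA, FO, JS, RQ, ZQ
Level 2: JE, TM, YP
TM first appears at level 2.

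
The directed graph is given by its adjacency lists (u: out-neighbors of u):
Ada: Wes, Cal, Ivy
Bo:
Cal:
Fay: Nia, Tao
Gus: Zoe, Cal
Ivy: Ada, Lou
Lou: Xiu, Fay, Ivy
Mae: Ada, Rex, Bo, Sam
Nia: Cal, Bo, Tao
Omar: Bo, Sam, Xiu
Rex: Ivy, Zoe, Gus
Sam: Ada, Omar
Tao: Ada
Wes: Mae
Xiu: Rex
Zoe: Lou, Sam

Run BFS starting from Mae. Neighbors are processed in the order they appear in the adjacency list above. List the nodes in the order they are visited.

Mae, Ada, Rex, Bo, Sam, Wes, Cal, Ivy, Zoe, Gus, Omar, Lou, Xiu, Fay, Nia, Tao

Visit Mae; enqueue Ada, Rex, Bo, Sam → queue [Ada, Rex, Bo, Sam]
Visit Ada; enqueue Wes, Cal, Ivy → queue [Rex, Bo, Sam, Wes, Cal, Ivy]
Visit Rex; enqueue Zoe, Gus → queue [Bo, Sam, Wes, Cal, Ivy, Zoe, Gus]
Visit Bo → queue [Sam, Wes, Cal, Ivy, Zoe, Gus]
Visit Sam; enqueue Omar → queue [Wes, Cal, Ivy, Zoe, Gus, Omar]
Visit Wes → queue [Cal, Ivy, Zoe, Gus, Omar]
Visit Cal → queue [Ivy, Zoe, Gus, Omar]
Visit Ivy; enqueue Lou → queue [Zoe, Gus, Omar, Lou]
Visit Zoe → queue [Gus, Omar, Lou]
Visit Gus → queue [Omar, Lou]
Visit Omar; enqueue Xiu → queue [Lou, Xiu]
Visit Lou; enqueue Fay → queue [Xiu, Fay]
Visit Xiu → queue [Fay]
Visit Fay; enqueue Nia, Tao → queue [Nia, Tao]
Visit Nia → queue [Tao]
Visit Tao → queue []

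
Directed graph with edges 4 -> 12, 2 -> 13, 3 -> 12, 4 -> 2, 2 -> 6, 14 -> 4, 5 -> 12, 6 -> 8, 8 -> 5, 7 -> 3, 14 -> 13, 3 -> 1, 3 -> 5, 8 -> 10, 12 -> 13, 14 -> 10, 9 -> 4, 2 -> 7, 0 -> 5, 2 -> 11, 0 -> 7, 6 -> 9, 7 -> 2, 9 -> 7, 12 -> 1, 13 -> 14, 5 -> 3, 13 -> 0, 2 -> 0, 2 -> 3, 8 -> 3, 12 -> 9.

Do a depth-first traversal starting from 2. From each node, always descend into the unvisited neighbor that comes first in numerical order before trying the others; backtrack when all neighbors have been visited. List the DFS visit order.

Visit 2
2 → 0
0 → 5
5 → 3
3 → 1
3 → 12
12 → 9
9 → 4
9 → 7
12 → 13
13 → 14
14 → 10
2 → 6
6 → 8
2 → 11

2, 0, 5, 3, 1, 12, 9, 4, 7, 13, 14, 10, 6, 8, 11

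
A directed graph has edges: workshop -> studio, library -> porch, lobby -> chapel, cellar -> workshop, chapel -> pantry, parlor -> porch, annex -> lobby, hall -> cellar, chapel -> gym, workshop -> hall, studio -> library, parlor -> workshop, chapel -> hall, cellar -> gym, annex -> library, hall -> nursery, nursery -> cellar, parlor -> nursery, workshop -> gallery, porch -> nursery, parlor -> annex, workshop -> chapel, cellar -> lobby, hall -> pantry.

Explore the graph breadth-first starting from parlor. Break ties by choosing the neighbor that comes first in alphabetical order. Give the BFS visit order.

parlor -> annex -> nursery -> porch -> workshop -> library -> lobby -> cellar -> chapel -> gallery -> hall -> studio -> gym -> pantry

Visit parlor; enqueue annex, nursery, porch, workshop → queue [annex, nursery, porch, workshop]
Visit annex; enqueue library, lobby → queue [nursery, porch, workshop, library, lobby]
Visit nursery; enqueue cellar → queue [porch, workshop, library, lobby, cellar]
Visit porch → queue [workshop, library, lobby, cellar]
Visit workshop; enqueue chapel, gallery, hall, studio → queue [library, lobby, cellar, chapel, gallery, hall, studio]
Visit library → queue [lobby, cellar, chapel, gallery, hall, studio]
Visit lobby → queue [cellar, chapel, gallery, hall, studio]
Visit cellar; enqueue gym → queue [chapel, gallery, hall, studio, gym]
Visit chapel; enqueue pantry → queue [gallery, hall, studio, gym, pantry]
Visit gallery → queue [hall, studio, gym, pantry]
Visit hall → queue [studio, gym, pantry]
Visit studio → queue [gym, pantry]
Visit gym → queue [pantry]
Visit pantry → queue []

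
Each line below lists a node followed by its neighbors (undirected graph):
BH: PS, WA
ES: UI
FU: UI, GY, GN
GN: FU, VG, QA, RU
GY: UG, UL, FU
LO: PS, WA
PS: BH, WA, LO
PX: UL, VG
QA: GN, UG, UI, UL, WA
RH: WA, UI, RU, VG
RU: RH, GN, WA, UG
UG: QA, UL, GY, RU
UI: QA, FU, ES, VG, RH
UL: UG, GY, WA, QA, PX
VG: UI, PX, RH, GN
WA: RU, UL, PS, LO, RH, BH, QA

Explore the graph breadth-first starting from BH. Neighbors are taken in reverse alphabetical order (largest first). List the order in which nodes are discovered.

Visit BH; enqueue WA, PS → queue [WA, PS]
Visit WA; enqueue UL, RU, RH, QA, LO → queue [PS, UL, RU, RH, QA, LO]
Visit PS → queue [UL, RU, RH, QA, LO]
Visit UL; enqueue UG, PX, GY → queue [RU, RH, QA, LO, UG, PX, GY]
Visit RU; enqueue GN → queue [RH, QA, LO, UG, PX, GY, GN]
Visit RH; enqueue VG, UI → queue [QA, LO, UG, PX, GY, GN, VG, UI]
Visit QA → queue [LO, UG, PX, GY, GN, VG, UI]
Visit LO → queue [UG, PX, GY, GN, VG, UI]
Visit UG → queue [PX, GY, GN, VG, UI]
Visit PX → queue [GY, GN, VG, UI]
Visit GY; enqueue FU → queue [GN, VG, UI, FU]
Visit GN → queue [VG, UI, FU]
Visit VG → queue [UI, FU]
Visit UI; enqueue ES → queue [FU, ES]
Visit FU → queue [ES]
Visit ES → queue []

BH WA PS UL RU RH QA LO UG PX GY GN VG UI FU ES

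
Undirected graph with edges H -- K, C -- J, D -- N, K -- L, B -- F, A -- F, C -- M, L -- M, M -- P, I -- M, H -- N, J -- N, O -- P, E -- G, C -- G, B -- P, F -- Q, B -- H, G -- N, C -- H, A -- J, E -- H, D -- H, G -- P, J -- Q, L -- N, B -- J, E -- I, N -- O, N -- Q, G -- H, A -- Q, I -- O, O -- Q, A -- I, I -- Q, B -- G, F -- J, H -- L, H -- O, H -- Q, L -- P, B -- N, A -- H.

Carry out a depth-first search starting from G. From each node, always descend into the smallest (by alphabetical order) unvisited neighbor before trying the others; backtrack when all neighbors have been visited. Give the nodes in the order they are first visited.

G B F A H C J N D L K M I E O P Q

Visit G
G → B
B → F
F → A
A → H
H → C
C → J
J → N
N → D
N → L
L → K
L → M
M → I
I → E
I → O
O → P
O → Q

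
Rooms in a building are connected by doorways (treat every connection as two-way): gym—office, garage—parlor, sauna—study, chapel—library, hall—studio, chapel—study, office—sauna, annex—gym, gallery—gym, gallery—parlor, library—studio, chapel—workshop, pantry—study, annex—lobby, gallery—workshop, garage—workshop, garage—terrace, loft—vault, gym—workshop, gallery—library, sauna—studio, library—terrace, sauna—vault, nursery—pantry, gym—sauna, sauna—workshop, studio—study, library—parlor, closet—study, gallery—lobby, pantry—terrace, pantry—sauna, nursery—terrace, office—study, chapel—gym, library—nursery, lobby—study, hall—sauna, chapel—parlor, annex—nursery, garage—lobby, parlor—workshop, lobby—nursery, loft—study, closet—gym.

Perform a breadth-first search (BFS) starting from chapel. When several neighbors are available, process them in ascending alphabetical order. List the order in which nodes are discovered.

Visit chapel; enqueue gym, library, parlor, study, workshop → queue [gym, library, parlor, study, workshop]
Visit gym; enqueue annex, closet, gallery, office, sauna → queue [library, parlor, study, workshop, annex, closet, gallery, office, sauna]
Visit library; enqueue nursery, studio, terrace → queue [parlor, study, workshop, annex, closet, gallery, office, sauna, nursery, studio, terrace]
Visit parlor; enqueue garage → queue [study, workshop, annex, closet, gallery, office, sauna, nursery, studio, terrace, garage]
Visit study; enqueue lobby, loft, pantry → queue [workshop, annex, closet, gallery, office, sauna, nursery, studio, terrace, garage, lobby, loft, pantry]
Visit workshop → queue [annex, closet, gallery, office, sauna, nursery, studio, terrace, garage, lobby, loft, pantry]
Visit annex → queue [closet, gallery, office, sauna, nursery, studio, terrace, garage, lobby, loft, pantry]
Visit closet → queue [gallery, office, sauna, nursery, studio, terrace, garage, lobby, loft, pantry]
Visit gallery → queue [office, sauna, nursery, studio, terrace, garage, lobby, loft, pantry]
Visit office → queue [sauna, nursery, studio, terrace, garage, lobby, loft, pantry]
Visit sauna; enqueue hall, vault → queue [nursery, studio, terrace, garage, lobby, loft, pantry, hall, vault]
Visit nursery → queue [studio, terrace, garage, lobby, loft, pantry, hall, vault]
Visit studio → queue [terrace, garage, lobby, loft, pantry, hall, vault]
Visit terrace → queue [garage, lobby, loft, pantry, hall, vault]
Visit garage → queue [lobby, loft, pantry, hall, vault]
Visit lobby → queue [loft, pantry, hall, vault]
Visit loft → queue [pantry, hall, vault]
Visit pantry → queue [hall, vault]
Visit hall → queue [vault]
Visit vault → queue []

chapel gym library parlor study workshop annex closet gallery office sauna nursery studio terrace garage lobby loft pantry hall vault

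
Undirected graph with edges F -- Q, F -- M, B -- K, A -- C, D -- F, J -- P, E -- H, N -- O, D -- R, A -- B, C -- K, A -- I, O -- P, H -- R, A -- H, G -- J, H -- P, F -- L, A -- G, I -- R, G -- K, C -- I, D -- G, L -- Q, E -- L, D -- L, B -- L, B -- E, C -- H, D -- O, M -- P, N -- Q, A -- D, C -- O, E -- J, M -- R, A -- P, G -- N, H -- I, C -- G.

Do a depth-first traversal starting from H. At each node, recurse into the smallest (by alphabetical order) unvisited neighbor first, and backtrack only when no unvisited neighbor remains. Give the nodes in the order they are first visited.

Visit H
H → A
A → B
B → E
E → J
J → G
G → C
C → I
I → R
R → D
D → F
F → L
L → Q
Q → N
N → O
O → P
P → M
C → K

H, A, B, E, J, G, C, I, R, D, F, L, Q, N, O, P, M, K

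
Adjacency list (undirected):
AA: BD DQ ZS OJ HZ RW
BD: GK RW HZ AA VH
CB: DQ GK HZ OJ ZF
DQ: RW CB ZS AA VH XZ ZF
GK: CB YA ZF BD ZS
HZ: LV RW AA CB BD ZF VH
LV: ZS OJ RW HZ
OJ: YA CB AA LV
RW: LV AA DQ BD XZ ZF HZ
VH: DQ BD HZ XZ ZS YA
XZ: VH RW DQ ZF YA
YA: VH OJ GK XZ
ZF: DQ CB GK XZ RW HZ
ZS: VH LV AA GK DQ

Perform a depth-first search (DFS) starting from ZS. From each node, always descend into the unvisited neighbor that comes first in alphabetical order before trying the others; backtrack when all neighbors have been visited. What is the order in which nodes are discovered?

ZS → AA → BD → GK → CB → DQ → RW → HZ → LV → OJ → YA → VH → XZ → ZF

Visit ZS
ZS → AA
AA → BD
BD → GK
GK → CB
CB → DQ
DQ → RW
RW → HZ
HZ → LV
LV → OJ
OJ → YA
YA → VH
VH → XZ
XZ → ZF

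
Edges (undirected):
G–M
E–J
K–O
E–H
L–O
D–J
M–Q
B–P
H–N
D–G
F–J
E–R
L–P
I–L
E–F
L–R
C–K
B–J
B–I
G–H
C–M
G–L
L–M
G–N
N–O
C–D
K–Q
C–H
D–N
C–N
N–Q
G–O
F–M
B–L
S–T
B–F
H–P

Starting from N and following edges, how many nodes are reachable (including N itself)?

17

BFS from N visits: N, C, D, G, H, O, Q, K, M, J, L, E, P, F, B, I, R
Reachable nodes: 17 of 19 total.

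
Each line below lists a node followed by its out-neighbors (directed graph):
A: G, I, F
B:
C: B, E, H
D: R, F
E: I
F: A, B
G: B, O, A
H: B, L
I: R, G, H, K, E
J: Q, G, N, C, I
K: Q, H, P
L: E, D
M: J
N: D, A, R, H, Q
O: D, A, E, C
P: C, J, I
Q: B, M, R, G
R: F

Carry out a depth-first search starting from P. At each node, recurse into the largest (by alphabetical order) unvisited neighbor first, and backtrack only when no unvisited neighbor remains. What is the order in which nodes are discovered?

P → J → Q → R → F → B → A → I → K → H → L → E → D → G → O → C → M → N

Visit P
P → J
J → Q
Q → R
R → F
F → B
F → A
A → I
I → K
K → H
H → L
L → E
L → D
I → G
G → O
O → C
Q → M
J → N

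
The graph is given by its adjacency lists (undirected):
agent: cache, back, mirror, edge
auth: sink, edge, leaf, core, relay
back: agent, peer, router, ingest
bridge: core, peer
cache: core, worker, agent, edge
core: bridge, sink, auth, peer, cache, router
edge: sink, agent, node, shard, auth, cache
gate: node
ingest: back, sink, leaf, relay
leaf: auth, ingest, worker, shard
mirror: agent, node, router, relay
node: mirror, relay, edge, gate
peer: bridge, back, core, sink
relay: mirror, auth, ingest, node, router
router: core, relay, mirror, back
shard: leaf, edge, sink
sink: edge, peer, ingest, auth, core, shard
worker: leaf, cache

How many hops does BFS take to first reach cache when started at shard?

2

Level 0: shard
Level 1: edge, leaf, sink
Level 2: agent, auth, cache, core, ingest, node, peer, worker
Level 3: back, bridge, gate, mirror, relay, router
cache first appears at level 2.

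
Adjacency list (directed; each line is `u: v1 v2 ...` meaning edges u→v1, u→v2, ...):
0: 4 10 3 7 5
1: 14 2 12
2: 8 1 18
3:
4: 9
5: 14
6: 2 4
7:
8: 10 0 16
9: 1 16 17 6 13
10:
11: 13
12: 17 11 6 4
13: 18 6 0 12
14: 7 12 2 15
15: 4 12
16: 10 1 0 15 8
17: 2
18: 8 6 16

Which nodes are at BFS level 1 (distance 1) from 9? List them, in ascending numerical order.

1, 6, 13, 16, 17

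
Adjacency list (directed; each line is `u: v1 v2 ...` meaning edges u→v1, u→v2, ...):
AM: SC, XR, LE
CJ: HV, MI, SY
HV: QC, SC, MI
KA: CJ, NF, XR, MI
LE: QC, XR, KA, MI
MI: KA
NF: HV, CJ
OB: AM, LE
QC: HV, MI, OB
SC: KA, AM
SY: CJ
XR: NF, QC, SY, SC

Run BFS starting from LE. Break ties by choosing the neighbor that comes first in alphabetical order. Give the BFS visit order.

LE → KA → MI → QC → XR → CJ → NF → HV → OB → SC → SY → AM

Visit LE; enqueue KA, MI, QC, XR → queue [KA, MI, QC, XR]
Visit KA; enqueue CJ, NF → queue [MI, QC, XR, CJ, NF]
Visit MI → queue [QC, XR, CJ, NF]
Visit QC; enqueue HV, OB → queue [XR, CJ, NF, HV, OB]
Visit XR; enqueue SC, SY → queue [CJ, NF, HV, OB, SC, SY]
Visit CJ → queue [NF, HV, OB, SC, SY]
Visit NF → queue [HV, OB, SC, SY]
Visit HV → queue [OB, SC, SY]
Visit OB; enqueue AM → queue [SC, SY, AM]
Visit SC → queue [SY, AM]
Visit SY → queue [AM]
Visit AM → queue []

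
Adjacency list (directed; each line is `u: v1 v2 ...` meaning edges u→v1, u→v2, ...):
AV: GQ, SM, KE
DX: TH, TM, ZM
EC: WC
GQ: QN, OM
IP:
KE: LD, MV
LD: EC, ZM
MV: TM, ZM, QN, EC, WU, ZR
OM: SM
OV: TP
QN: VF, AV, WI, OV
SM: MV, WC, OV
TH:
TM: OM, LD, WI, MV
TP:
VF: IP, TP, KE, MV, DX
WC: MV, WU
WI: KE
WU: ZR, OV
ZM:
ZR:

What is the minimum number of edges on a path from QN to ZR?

3

Level 0: QN
Level 1: AV, OV, VF, WI
Level 2: DX, GQ, IP, KE, MV, SM, TP
Level 3: EC, LD, OM, TH, TM, WC, WU, ZM, ZR
ZR first appears at level 3.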